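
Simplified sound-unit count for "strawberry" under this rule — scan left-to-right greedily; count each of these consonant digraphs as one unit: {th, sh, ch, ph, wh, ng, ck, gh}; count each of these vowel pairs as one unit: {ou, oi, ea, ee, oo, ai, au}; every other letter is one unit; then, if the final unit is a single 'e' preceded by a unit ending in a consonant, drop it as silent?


Word: "strawberry" (10 letters)
Left-to-right scan:
  (1) 's' (letter)
  (2) 't' (letter)
  (3) 'r' (letter)
  (4) 'a' (letter)
  (5) 'w' (letter)
  (6) 'b' (letter)
  (7) 'e' (letter)
  (8) 'r' (letter)
  (9) 'r' (letter)
  (10) 'y' (letter)
Units from scan: 10
Sound units = 10 units


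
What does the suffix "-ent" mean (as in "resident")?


Suffix: -ent
Example: resident (reside + -ent, with a spelling change)
Meaning = one who / that which


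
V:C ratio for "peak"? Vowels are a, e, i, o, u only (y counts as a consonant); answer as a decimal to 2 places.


Word: "peak"
Vowels (a,e,i,o,u): 2
Consonants: 2
Ratio = 2/2
= 1.00


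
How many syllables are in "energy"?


Word: "energy"
Syllable breakdown: en | er | gy
Counting: 3 parts
= 3 syllables


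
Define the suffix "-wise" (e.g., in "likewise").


Suffix: -wise
As in: likewise -> like + -wise
Meaning = in the manner of


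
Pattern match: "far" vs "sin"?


Pattern of "far": [0, 1, 2]
Pattern of "sin": [0, 1, 2]
Patterns match
Same pattern = Yes


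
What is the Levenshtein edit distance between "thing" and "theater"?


Word 1: "thing" (length 5)
Word 2: "theater" (length 7)
One optimal edit sequence (insert/delete/substitute each cost 1):
  1. keep 't'
  2. keep 'h'
  3. insert 'e'  (+1)
  4. insert 'a'  (+1)
  5. substitute 'i' -> 't'  (+1)
  6. substitute 'n' -> 'e'  (+1)
  7. substitute 'g' -> 'r'  (+1)
Total edit operations: 5
Edit distance = 5


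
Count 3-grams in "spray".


Word: "spray" (length 5)
Number of 3-grams = length - 3 + 1 = 5 - 3 + 1
= 3


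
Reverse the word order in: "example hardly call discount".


Original: "example hardly call discount"
Words (1..n): example | hardly | call | discount
Reversed (n..1): discount | call | hardly | example
Result = "discount call hardly example"


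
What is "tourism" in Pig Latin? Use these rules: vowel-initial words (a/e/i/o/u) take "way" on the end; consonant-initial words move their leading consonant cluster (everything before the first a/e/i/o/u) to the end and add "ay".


Word: "tourism"
Starts with consonant(s) → move to end, add 'ay'
Consonant cluster: "t"
Pig Latin = "ourismtay"


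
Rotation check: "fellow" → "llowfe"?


Word: "fellow", Candidate: "llowfe"
Method: check if candidate is substring of word+word
"fellowfellow" contains "llowfe"? Yes
Is rotation = Yes


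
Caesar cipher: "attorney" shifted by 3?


Word: "attorney"
Shift: 3
Each letter → (letter + shift) mod 26:
  'a' (0) + 3 = 3 → 'd'
  't' (19) + 3 = 22 → 'w'
  't' (19) + 3 = 22 → 'w'
  'o' (14) + 3 = 17 → 'r'
  'r' (17) + 3 = 20 → 'u'
  'n' (13) + 3 = 16 → 'q'
  'e' (4) + 3 = 7 → 'h'
  'y' (24) + 3 = 1 → 'b'
Result = "dwwruqhb"


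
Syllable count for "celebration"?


Word: "celebration"
Syllable breakdown: cel · e · bra · tion
Counting: 4 parts
= 4 syllables


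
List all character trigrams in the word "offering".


Word: "offering" (length 8)
Number of trigrams = 8 - 3 + 1 = 6
  Position 0: "off"
  Position 1: "ffe"
  Position 2: "fer"
  Position 3: "eri"
  Position 4: "rin"
  Position 5: "ing"
Trigrams = "off", "ffe", "fer", "eri", "rin", "ing"


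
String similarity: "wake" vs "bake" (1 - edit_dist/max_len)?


Word 1: "wake" (length 4)
Word 2: "bake" (length 4)
One optimal edit sequence:
  1. substitute 'w' -> 'b'  (+1)
  2. keep 'a'
  3. keep 'k'
  4. keep 'e'
Edit distance = 1
Max length = max(4, 4) = 4
Similarity = 1 - 1/4
= 0.7500


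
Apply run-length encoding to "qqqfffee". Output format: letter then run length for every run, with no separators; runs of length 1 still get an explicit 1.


String: "qqqfffee"
Scanning for consecutive runs:
  'q' x 3
  'f' x 3
  'e' x 2
RLE = "q3f3e2"


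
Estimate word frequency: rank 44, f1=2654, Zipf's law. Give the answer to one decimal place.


Zipf's law: f(r) = f(1) / r
f(1) = 2654
f(44) = 2654 / 44
= 60.3 occurrences


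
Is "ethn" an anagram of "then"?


Word 1: "then" → sorted: ehnt
Word 2: "ethn" → sorted: ehnt
Same letters? ehnt == ehnt
Anagram = Yes


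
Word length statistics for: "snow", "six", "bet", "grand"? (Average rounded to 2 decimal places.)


Lengths: "snow"=4, "six"=3, "bet"=3, "grand"=5
Sum = 15, Count = 4
Average = 15/4 = 3.75
= avg=3.75, min=3, max=5


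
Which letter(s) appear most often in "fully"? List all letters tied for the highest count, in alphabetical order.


Word: "fully"
Letter counts:
  'f': 1
  'l': 2
  'u': 1
  'y': 1
Maximum count = 2
Most frequent = 'l' (2 times each)


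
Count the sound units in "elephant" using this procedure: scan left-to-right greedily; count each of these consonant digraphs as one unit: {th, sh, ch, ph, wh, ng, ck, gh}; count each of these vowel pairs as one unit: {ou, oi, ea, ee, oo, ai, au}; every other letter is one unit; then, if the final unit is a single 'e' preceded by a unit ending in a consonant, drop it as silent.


Word: "elephant" (8 letters)
Left-to-right scan:
  [1] 'e' (letter)
  [2] 'l' (letter)
  [3] 'e' (letter)
  [4] 'ph' (digraph)
  [5] 'a' (letter)
  [6] 'n' (letter)
  [7] 't' (letter)
Units from scan: 7
Sound units = 7 units


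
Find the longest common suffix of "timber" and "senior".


Word 1: "timber"
Word 2: "senior"
Comparing from end:
  Pos -1: 'r' == 'r'
  Pos -2: 'e' != 'o' (stop)
LCS = "r" (length 1)


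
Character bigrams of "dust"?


Word: "dust" (length 4)
Number of bigrams = 4 - 2 + 1 = 3
  Position 0: "du"
  Position 1: "us"
  Position 2: "st"
Bigrams = "du", "us", "st"


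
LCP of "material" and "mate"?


Word 1: "material"
Word 2: "mate"
Comparing from start:
  Pos 0: 'm' == 'm'
  Pos 1: 'a' == 'a'
  Pos 2: 't' == 't'
  Pos 3: 'e' == 'e'
LCP = "mate" (length 4)


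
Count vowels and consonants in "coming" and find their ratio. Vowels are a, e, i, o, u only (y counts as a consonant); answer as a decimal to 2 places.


Word: "coming"
Vowels (a,e,i,o,u): 2
Consonants: 4
Ratio = 2/4
= 0.50


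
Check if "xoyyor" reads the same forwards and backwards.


Word: "xoyyor"
Reversed: "royyox"
Forward == Backward? xoyyor != royyox
Palindrome = No


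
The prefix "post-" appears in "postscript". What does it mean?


Prefix: post-
Example: postscript (post- + script)
Meaning = after


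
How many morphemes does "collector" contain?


Word: "collector"
Morphemes: collect / -or
Each morpheme carries meaning
= 2 morphemes


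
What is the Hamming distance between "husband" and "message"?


Comparing character by character (same length = 7):
  Pos 0: 'h' vs 'm' !=
  Pos 1: 'u' vs 'e' !=
  Pos 2: 's' vs 's' =
  Pos 3: 'b' vs 's' !=
  Pos 4: 'a' vs 'a' =
  Pos 5: 'n' vs 'g' !=
  Pos 6: 'd' vs 'e' !=
Hamming distance = 5


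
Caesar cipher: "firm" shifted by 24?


Word: "firm"
Shift: 24
Each letter → (letter + shift) mod 26:
  'f' (5) + 24 = 3 → 'd'
  'i' (8) + 24 = 6 → 'g'
  'r' (17) + 24 = 15 → 'p'
  'm' (12) + 24 = 10 → 'k'
Result = "dgpk"


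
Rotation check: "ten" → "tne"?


Word: "ten", Candidate: "tne"
Method: check if candidate is substring of word+word
"tenten" contains "tne"? No
Is rotation = No


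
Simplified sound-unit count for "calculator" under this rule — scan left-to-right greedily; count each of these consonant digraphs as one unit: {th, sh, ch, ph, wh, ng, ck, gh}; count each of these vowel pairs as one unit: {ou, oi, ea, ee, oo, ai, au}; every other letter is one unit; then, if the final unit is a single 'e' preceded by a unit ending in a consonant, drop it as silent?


Word: "calculator" (10 letters)
Left-to-right scan:
  [1] 'c' (letter)
  [2] 'a' (letter)
  [3] 'l' (letter)
  [4] 'c' (letter)
  [5] 'u' (letter)
  [6] 'l' (letter)
  [7] 'a' (letter)
  [8] 't' (letter)
  [9] 'o' (letter)
  [10] 'r' (letter)
Units from scan: 10
Sound units = 10 units


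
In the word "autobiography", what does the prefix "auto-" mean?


Prefix: auto-
Example: autobiography (auto- + biography)
Meaning = self


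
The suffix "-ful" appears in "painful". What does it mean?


Suffix: -ful
Example: painful (pain + -ful)
Meaning = full of


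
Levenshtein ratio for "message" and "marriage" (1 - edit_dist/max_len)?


Word 1: "message" (length 7)
Word 2: "marriage" (length 8)
One optimal edit sequence:
  1. keep 'm'
  2. insert 'a'  (+1)
  3. substitute 'e' -> 'r'  (+1)
  4. substitute 's' -> 'r'  (+1)
  5. substitute 's' -> 'i'  (+1)
  6. keep 'a'
  7. keep 'g'
  8. keep 'e'
Edit distance = 4
Max length = max(7, 8) = 8
Similarity = 1 - 4/8
= 0.5000


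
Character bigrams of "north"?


Word: "north" (length 5)
Number of bigrams = 5 - 2 + 1 = 4
  Position 0: "no"
  Position 1: "or"
  Position 2: "rt"
  Position 3: "th"
Bigrams = "no", "or", "rt", "th"


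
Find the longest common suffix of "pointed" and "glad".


Word 1: "pointed"
Word 2: "glad"
Comparing from end:
  Pos -1: 'd' == 'd'
  Pos -2: 'e' != 'a' (stop)
LCS = "d" (length 1)


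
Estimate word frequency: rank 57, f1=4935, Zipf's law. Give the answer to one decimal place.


Zipf's law: f(r) = f(1) / r
f(1) = 4935
f(57) = 4935 / 57
= 86.6 occurrences


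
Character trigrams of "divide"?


Word: "divide" (length 6)
Number of trigrams = 6 - 3 + 1 = 4
  Position 0: "div"
  Position 1: "ivi"
  Position 2: "vid"
  Position 3: "ide"
Trigrams = "div", "ivi", "vid", "ide"


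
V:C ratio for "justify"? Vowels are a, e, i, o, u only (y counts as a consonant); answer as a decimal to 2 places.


Word: "justify"
Vowels (a,e,i,o,u): 2
Consonants: 5
Ratio = 2/5
= 0.40


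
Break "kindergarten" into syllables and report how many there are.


Word: "kindergarten"
Syllable breakdown: kin · der · gar · ten
Counting: 4 parts
= 4 syllables


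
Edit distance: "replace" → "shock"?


Word 1: "replace" (length 7)
Word 2: "shock" (length 5)
One optimal edit sequence (insert/delete/substitute each cost 1):
  1. delete 'r'  (+1)
  2. delete 'e'  (+1)
  3. substitute 'p' -> 's'  (+1)
  4. substitute 'l' -> 'h'  (+1)
  5. substitute 'a' -> 'o'  (+1)
  6. keep 'c'
  7. substitute 'e' -> 'k'  (+1)
Total edit operations: 6
Edit distance = 6


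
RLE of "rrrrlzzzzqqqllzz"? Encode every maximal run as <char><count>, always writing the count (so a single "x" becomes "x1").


String: "rrrrlzzzzqqqllzz"
Scanning for consecutive runs:
  'r' x 4
  'l' x 1
  'z' x 4
  'q' x 3
  'l' x 2
  'z' x 2
RLE = "r4l1z4q3l2z2"


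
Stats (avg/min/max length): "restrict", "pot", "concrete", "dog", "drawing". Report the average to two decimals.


Lengths: "restrict"=8, "pot"=3, "concrete"=8, "dog"=3, "drawing"=7
Sum = 29, Count = 5
Average = 29/5 = 5.80
= avg=5.80, min=3, max=8


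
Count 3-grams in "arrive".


Word: "arrive" (length 6)
Number of 3-grams = length - 3 + 1 = 6 - 3 + 1
= 4


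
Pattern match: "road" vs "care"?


Pattern of "road": [0, 1, 2, 3]
Pattern of "care": [0, 1, 2, 3]
Patterns match
Same pattern = Yes


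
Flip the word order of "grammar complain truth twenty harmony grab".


Original: "grammar complain truth twenty harmony grab"
Words (1..n): grammar | complain | truth | twenty | harmony | grab
Reversed (n..1): grab | harmony | twenty | truth | complain | grammar
Result = "grab harmony twenty truth complain grammar"


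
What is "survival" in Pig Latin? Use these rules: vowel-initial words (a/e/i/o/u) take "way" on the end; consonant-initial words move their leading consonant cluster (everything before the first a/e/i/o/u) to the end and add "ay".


Word: "survival"
Starts with consonant(s) → move to end, add 'ay'
Consonant cluster: "s"
Pig Latin = "urvivalsay"


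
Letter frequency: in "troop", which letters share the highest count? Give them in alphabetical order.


Word: "troop"
Letter counts:
  'o': 2
  'p': 1
  'r': 1
  't': 1
Maximum count = 2
Most frequent = 'o' (2 times each)


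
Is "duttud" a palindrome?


Word: "duttud"
Reversed: "duttud"
Forward == Backward? duttud == duttud
Palindrome = Yes


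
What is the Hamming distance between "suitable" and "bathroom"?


Comparing character by character (same length = 8):
  Pos 0: 's' vs 'b' !=
  Pos 1: 'u' vs 'a' !=
  Pos 2: 'i' vs 't' !=
  Pos 3: 't' vs 'h' !=
  Pos 4: 'a' vs 'r' !=
  Pos 5: 'b' vs 'o' !=
  Pos 6: 'l' vs 'o' !=
  Pos 7: 'e' vs 'm' !=
Hamming distance = 8


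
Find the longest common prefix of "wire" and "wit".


Word 1: "wire"
Word 2: "wit"
Comparing from start:
  Pos 0: 'w' == 'w'
  Pos 1: 'i' == 'i'
  Pos 2: 'r' != 't' (stop)
LCP = "wi" (length 2)


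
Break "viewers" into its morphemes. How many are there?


Word: "viewers"
Morphemes: view | -er | -s
Each morpheme carries meaning
= 3 morphemes


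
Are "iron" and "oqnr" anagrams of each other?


Word 1: "iron" → sorted: inor
Word 2: "oqnr" → sorted: noqr
Same letters? inor != noqr
Anagram = No


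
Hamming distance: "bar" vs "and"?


Comparing character by character (same length = 3):
  Pos 0: 'b' vs 'a' !=
  Pos 1: 'a' vs 'n' !=
  Pos 2: 'r' vs 'd' !=
Hamming distance = 3


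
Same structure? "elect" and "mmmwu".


Pattern of "elect": [0, 1, 0, 2, 3]
Pattern of "mmmwu": [0, 0, 0, 1, 2]
Patterns do not match
Same pattern = No


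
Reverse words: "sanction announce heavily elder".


Original: "sanction announce heavily elder"
Words (1..n): sanction | announce | heavily | elder
Reversed (n..1): elder | heavily | announce | sanction
Result = "elder heavily announce sanction"


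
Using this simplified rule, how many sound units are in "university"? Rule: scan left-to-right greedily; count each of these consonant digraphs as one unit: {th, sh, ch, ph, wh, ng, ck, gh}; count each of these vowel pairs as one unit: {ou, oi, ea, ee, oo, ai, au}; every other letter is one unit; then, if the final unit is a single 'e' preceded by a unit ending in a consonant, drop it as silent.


Word: "university" (10 letters)
Left-to-right scan:
  1. 'u' (letter)
  2. 'n' (letter)
  3. 'i' (letter)
  4. 'v' (letter)
  5. 'e' (letter)
  6. 'r' (letter)
  7. 's' (letter)
  8. 'i' (letter)
  9. 't' (letter)
  10. 'y' (letter)
Units from scan: 10
Sound units = 10 units


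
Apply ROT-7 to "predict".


Word: "predict"
Shift: 7
Each letter → (letter + shift) mod 26:
  'p' (15) + 7 = 22 → 'w'
  'r' (17) + 7 = 24 → 'y'
  'e' (4) + 7 = 11 → 'l'
  'd' (3) + 7 = 10 → 'k'
  'i' (8) + 7 = 15 → 'p'
  'c' (2) + 7 = 9 → 'j'
  't' (19) + 7 = 0 → 'a'
Result = "wylkpja"


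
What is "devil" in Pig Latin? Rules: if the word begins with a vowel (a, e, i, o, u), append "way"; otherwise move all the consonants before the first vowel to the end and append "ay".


Word: "devil"
Starts with consonant(s) → move to end, add 'ay'
Consonant cluster: "d"
Pig Latin = "evilday"


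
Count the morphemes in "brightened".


Word: "brightened"
Morphemes: bright / -en / -ed
Each morpheme carries meaning
= 3 morphemes


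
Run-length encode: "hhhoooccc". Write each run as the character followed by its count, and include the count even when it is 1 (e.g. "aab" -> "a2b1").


String: "hhhoooccc"
Scanning for consecutive runs:
  'h' x 3
  'o' x 3
  'c' x 3
RLE = "h3o3c3"


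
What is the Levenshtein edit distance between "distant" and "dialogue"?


Word 1: "distant" (length 7)
Word 2: "dialogue" (length 8)
One optimal edit sequence (insert/delete/substitute each cost 1):
  1. keep 'd'
  2. keep 'i'
  3. insert 'a'  (+1)
  4. substitute 's' -> 'l'  (+1)
  5. substitute 't' -> 'o'  (+1)
  6. substitute 'a' -> 'g'  (+1)
  7. substitute 'n' -> 'u'  (+1)
  8. substitute 't' -> 'e'  (+1)
Total edit operations: 6
Edit distance = 6


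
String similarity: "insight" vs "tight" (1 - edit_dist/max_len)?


Word 1: "insight" (length 7)
Word 2: "tight" (length 5)
One optimal edit sequence:
  1. delete 'i'  (+1)
  2. delete 'n'  (+1)
  3. substitute 's' -> 't'  (+1)
  4. keep 'i'
  5. keep 'g'
  6. keep 'h'
  7. keep 't'
Edit distance = 3
Max length = max(7, 5) = 7
Similarity = 1 - 3/7
= 0.5714


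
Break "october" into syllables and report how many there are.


Word: "october"
Syllable breakdown: oc | to | ber
Counting: 3 parts
= 3 syllables


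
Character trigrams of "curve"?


Word: "curve" (length 5)
Number of trigrams = 5 - 3 + 1 = 3
  Position 0: "cur"
  Position 1: "urv"
  Position 2: "rve"
Trigrams = "cur", "urv", "rve"


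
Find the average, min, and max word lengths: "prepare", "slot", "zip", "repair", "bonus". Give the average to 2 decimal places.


Lengths: "prepare"=7, "slot"=4, "zip"=3, "repair"=6, "bonus"=5
Sum = 25, Count = 5
Average = 25/5 = 5.00
= avg=5.00, min=3, max=7


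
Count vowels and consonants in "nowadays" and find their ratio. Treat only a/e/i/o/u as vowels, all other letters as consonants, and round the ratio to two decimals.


Word: "nowadays"
Vowels (a,e,i,o,u): 3
Consonants: 5
Ratio = 3/5
= 0.60


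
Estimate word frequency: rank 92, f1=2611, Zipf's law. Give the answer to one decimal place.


Zipf's law: f(r) = f(1) / r
f(1) = 2611
f(92) = 2611 / 92
= 28.4 occurrences


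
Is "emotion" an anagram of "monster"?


Word 1: "monster" → sorted: emnorst
Word 2: "emotion" → sorted: eimnoot
Same letters? emnorst != eimnoot
Anagram = No


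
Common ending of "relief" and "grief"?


Word 1: "relief"
Word 2: "grief"
Comparing from end:
  Pos -1: 'f' == 'f'
  Pos -2: 'e' == 'e'
  Pos -3: 'i' == 'i'
  Pos -4: 'l' != 'r' (stop)
LCS = "ief" (length 3)


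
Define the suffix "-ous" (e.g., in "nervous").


Suffix: -ous
As in: nervous -> nerve + -ous, with a spelling change
Meaning = having quality of


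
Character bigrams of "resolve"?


Word: "resolve" (length 7)
Number of bigrams = 7 - 2 + 1 = 6
  Position 0: "re"
  Position 1: "es"
  Position 2: "so"
  Position 3: "ol"
  Position 4: "lv"
  Position 5: "ve"
Bigrams = "re", "es", "so", "ol", "lv", "ve"


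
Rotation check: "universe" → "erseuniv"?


Word: "universe", Candidate: "erseuniv"
Method: check if candidate is substring of word+word
"universeuniverse" contains "erseuniv"? Yes
Is rotation = Yes


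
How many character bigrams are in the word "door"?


Word: "door" (length 4)
Number of 2-grams = length - 2 + 1 = 4 - 2 + 1
= 3


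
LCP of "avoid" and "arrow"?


Word 1: "avoid"
Word 2: "arrow"
Comparing from start:
  Pos 0: 'a' == 'a'
  Pos 1: 'v' != 'r' (stop)
LCP = "a" (length 1)


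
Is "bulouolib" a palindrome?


Word: "bulouolib"
Reversed: "bilouolub"
Forward == Backward? bulouolib != bilouolub
Palindrome = No


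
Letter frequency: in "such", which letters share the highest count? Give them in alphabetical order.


Word: "such"
Letter counts:
  'c': 1
  'h': 1
  's': 1
  'u': 1
Maximum count = 1
Most frequent = 'c', 'h', 's', 'u' (1 time each)


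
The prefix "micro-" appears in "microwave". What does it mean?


Prefix: micro-
Example: microwave (micro- + wave)
Meaning = small


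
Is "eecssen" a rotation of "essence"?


Word: "essence", Candidate: "eecssen"
Method: check if candidate is substring of word+word
"essenceessence" contains "eecssen"? No
Is rotation = No


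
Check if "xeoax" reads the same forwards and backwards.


Word: "xeoax"
Reversed: "xaoex"
Forward == Backward? xeoax != xaoex
Palindrome = No


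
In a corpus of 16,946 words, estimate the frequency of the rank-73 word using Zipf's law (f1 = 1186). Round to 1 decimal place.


Zipf's law: f(r) = f(1) / r
f(1) = 1186
f(73) = 1186 / 73
= 16.2 occurrences


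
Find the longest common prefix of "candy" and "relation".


Word 1: "candy"
Word 2: "relation"
Comparing from start:
  Pos 0: 'c' != 'r' (stop)
LCP = "" (length 0)


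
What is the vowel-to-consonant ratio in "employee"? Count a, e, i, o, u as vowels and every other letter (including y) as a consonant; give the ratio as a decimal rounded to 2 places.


Word: "employee"
Vowels (a,e,i,o,u): 4
Consonants: 4
Ratio = 4/4
= 1.00


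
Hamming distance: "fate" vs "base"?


Comparing character by character (same length = 4):
  Pos 0: 'f' vs 'b' !=
  Pos 1: 'a' vs 'a' =
  Pos 2: 't' vs 's' !=
  Pos 3: 'e' vs 'e' =
Hamming distance = 2


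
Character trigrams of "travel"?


Word: "travel" (length 6)
Number of trigrams = 6 - 3 + 1 = 4
  Position 0: "tra"
  Position 1: "rav"
  Position 2: "ave"
  Position 3: "vel"
Trigrams = "tra", "rav", "ave", "vel"


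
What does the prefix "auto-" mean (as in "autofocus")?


Prefix: auto-
Example: autofocus = auto- + focus
Meaning = self


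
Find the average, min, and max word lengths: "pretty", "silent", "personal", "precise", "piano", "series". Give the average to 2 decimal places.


Lengths: "pretty"=6, "silent"=6, "personal"=8, "precise"=7, "piano"=5, "series"=6
Sum = 38, Count = 6
Average = 38/6 = 6.33
= avg=6.33, min=5, max=8


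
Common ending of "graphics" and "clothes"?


Word 1: "graphics"
Word 2: "clothes"
Comparing from end:
  Pos -1: 's' == 's'
  Pos -2: 'c' != 'e' (stop)
LCS = "s" (length 1)


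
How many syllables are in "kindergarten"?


Word: "kindergarten"
Syllable breakdown: kin · der · gar · ten
Counting: 4 parts
= 4 syllables


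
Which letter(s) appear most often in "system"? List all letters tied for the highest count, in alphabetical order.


Word: "system"
Letter counts:
  'e': 1
  'm': 1
  's': 2
  't': 1
  'y': 1
Maximum count = 2
Most frequent = 's' (2 times each)


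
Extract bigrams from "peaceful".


Word: "peaceful" (length 8)
Number of bigrams = 8 - 2 + 1 = 7
  Position 0: "pe"
  Position 1: "ea"
  Position 2: "ac"
  Position 3: "ce"
  Position 4: "ef"
  Position 5: "fu"
  Position 6: "ul"
Bigrams = "pe", "ea", "ac", "ce", "ef", "fu", "ul"


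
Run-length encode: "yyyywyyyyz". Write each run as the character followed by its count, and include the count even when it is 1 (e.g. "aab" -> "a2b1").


String: "yyyywyyyyz"
Scanning for consecutive runs:
  'y' x 4
  'w' x 1
  'y' x 4
  'z' x 1
RLE = "y4w1y4z1"


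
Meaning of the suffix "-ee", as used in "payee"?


Suffix: -ee
Example: payee = pay + -ee
Meaning = one who receives


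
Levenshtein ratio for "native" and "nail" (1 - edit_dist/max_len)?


Word 1: "native" (length 6)
Word 2: "nail" (length 4)
One optimal edit sequence:
  1. keep 'n'
  2. keep 'a'
  3. delete 't'  (+1)
  4. keep 'i'
  5. delete 'v'  (+1)
  6. substitute 'e' -> 'l'  (+1)
Edit distance = 3
Max length = max(6, 4) = 6
Similarity = 1 - 3/6
= 0.5000


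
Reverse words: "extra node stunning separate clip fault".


Original: "extra node stunning separate clip fault"
Words (1..n): extra | node | stunning | separate | clip | fault
Reversed (n..1): fault | clip | separate | stunning | node | extra
Result = "fault clip separate stunning node extra"


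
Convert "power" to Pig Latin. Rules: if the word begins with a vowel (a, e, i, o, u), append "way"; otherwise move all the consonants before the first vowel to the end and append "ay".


Word: "power"
Starts with consonant(s) → move to end, add 'ay'
Consonant cluster: "p"
Pig Latin = "owerpay"


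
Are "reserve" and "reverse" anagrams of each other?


Word 1: "reserve" → sorted: eeerrsv
Word 2: "reverse" → sorted: eeerrsv
Same letters? eeerrsv == eeerrsv
Anagram = Yes


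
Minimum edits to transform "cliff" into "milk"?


Word 1: "cliff" (length 5)
Word 2: "milk" (length 4)
One optimal edit sequence (insert/delete/substitute each cost 1):
  1. delete 'c'  (+1)
  2. substitute 'l' -> 'm'  (+1)
  3. keep 'i'
  4. substitute 'f' -> 'l'  (+1)
  5. substitute 'f' -> 'k'  (+1)
Total edit operations: 4
Edit distance = 4


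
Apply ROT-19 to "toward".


Word: "toward"
Shift: 19
Each letter → (letter + shift) mod 26:
  't' (19) + 19 = 12 → 'm'
  'o' (14) + 19 = 7 → 'h'
  'w' (22) + 19 = 15 → 'p'
  'a' (0) + 19 = 19 → 't'
  'r' (17) + 19 = 10 → 'k'
  'd' (3) + 19 = 22 → 'w'
Result = "mhptkw"


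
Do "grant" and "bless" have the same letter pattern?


Pattern of "grant": [0, 1, 2, 3, 4]
Pattern of "bless": [0, 1, 2, 3, 3]
Patterns do not match
Same pattern = No


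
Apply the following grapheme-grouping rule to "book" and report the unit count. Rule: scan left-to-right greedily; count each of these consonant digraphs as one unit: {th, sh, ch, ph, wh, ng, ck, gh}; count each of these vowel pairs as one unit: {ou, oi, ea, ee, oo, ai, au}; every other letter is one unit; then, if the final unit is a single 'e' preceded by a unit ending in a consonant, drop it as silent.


Word: "book" (4 letters)
Left-to-right scan:
  (1) 'b' (letter)
  (2) 'oo' (vowel-pair)
  (3) 'k' (letter)
Units from scan: 3
Sound units = 3 units


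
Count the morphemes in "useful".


Word: "useful"
Morphemes: use | -ful
Each morpheme carries meaning
= 2 morphemes


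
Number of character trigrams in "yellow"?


Word: "yellow" (length 6)
Number of 3-grams = length - 3 + 1 = 6 - 3 + 1
= 4


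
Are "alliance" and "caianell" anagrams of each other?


Word 1: "alliance" → sorted: aaceilln
Word 2: "caianell" → sorted: aaceilln
Same letters? aaceilln == aaceilln
Anagram = Yes


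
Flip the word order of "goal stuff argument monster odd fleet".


Original: "goal stuff argument monster odd fleet"
Words (1..n): goal | stuff | argument | monster | odd | fleet
Reversed (n..1): fleet | odd | monster | argument | stuff | goal
Result = "fleet odd monster argument stuff goal"


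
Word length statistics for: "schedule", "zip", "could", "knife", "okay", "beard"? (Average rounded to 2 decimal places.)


Lengths: "schedule"=8, "zip"=3, "could"=5, "knife"=5, "okay"=4, "beard"=5
Sum = 30, Count = 6
Average = 30/6 = 5.00
= avg=5.00, min=3, max=8


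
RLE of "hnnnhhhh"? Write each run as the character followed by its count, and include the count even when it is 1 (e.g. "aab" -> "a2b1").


String: "hnnnhhhh"
Scanning for consecutive runs:
  'h' x 1
  'n' x 3
  'h' x 4
RLE = "h1n3h4"


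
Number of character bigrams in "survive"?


Word: "survive" (length 7)
Number of 2-grams = length - 2 + 1 = 7 - 2 + 1
= 6


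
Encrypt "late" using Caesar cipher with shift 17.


Word: "late"
Shift: 17
Each letter → (letter + shift) mod 26:
  'l' (11) + 17 = 2 → 'c'
  'a' (0) + 17 = 17 → 'r'
  't' (19) + 17 = 10 → 'k'
  'e' (4) + 17 = 21 → 'v'
Result = "crkv"


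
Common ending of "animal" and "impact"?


Word 1: "animal"
Word 2: "impact"
Comparing from end:
  Pos -1: 'l' != 't' (stop)
LCS = "" (length 0)


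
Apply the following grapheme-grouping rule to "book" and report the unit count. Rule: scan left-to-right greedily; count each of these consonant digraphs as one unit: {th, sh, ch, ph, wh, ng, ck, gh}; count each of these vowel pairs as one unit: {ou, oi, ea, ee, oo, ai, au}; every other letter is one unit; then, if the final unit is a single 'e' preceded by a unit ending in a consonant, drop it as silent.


Word: "book" (4 letters)
Left-to-right scan:
  (1) 'b' (letter)
  (2) 'oo' (vowel-pair)
  (3) 'k' (letter)
Units from scan: 3
Sound units = 3 units


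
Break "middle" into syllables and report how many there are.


Word: "middle"
Syllable breakdown: mid | dle
Counting: 2 parts
= 2 syllables


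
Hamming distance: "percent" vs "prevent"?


Comparing character by character (same length = 7):
  Pos 0: 'p' vs 'p' =
  Pos 1: 'e' vs 'r' !=
  Pos 2: 'r' vs 'e' !=
  Pos 3: 'c' vs 'v' !=
  Pos 4: 'e' vs 'e' =
  Pos 5: 'n' vs 'n' =
  Pos 6: 't' vs 't' =
Hamming distance = 3


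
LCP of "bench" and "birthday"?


Word 1: "bench"
Word 2: "birthday"
Comparing from start:
  Pos 0: 'b' == 'b'
  Pos 1: 'e' != 'i' (stop)
LCP = "b" (length 1)


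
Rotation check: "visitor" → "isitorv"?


Word: "visitor", Candidate: "isitorv"
Method: check if candidate is substring of word+word
"visitorvisitor" contains "isitorv"? Yes
Is rotation = Yes


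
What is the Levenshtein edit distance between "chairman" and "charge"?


Word 1: "chairman" (length 8)
Word 2: "charge" (length 6)
One optimal edit sequence (insert/delete/substitute each cost 1):
  1. keep 'c'
  2. keep 'h'
  3. keep 'a'
  4. delete 'i'  (+1)
  5. keep 'r'
  6. delete 'm'  (+1)
  7. substitute 'a' -> 'g'  (+1)
  8. substitute 'n' -> 'e'  (+1)
Total edit operations: 4
Edit distance = 4


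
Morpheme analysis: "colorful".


Word: "colorful"
Morphemes: color + -ful
Each morpheme carries meaning
= 2 morphemes


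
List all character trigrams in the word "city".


Word: "city" (length 4)
Number of trigrams = 4 - 3 + 1 = 2
  Position 0: "cit"
  Position 1: "ity"
Trigrams = "cit", "ity"


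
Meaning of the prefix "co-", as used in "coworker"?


Prefix: co-
Example: coworker (co- + worker)
Meaning = together


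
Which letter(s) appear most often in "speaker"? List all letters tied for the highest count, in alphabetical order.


Word: "speaker"
Letter counts:
  'a': 1
  'e': 2
  'k': 1
  'p': 1
  'r': 1
  's': 1
Maximum count = 2
Most frequent = 'e' (2 times each)


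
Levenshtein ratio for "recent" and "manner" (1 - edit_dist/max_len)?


Word 1: "recent" (length 6)
Word 2: "manner" (length 6)
One optimal edit sequence:
  1. substitute 'r' -> 'm'  (+1)
  2. substitute 'e' -> 'a'  (+1)
  3. substitute 'c' -> 'n'  (+1)
  4. substitute 'e' -> 'n'  (+1)
  5. substitute 'n' -> 'e'  (+1)
  6. substitute 't' -> 'r'  (+1)
Edit distance = 6
Max length = max(6, 6) = 6
Similarity = 1 - 6/6
= 0.0000


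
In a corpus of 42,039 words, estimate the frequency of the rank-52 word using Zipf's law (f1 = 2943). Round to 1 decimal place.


Zipf's law: f(r) = f(1) / r
f(1) = 2943
f(52) = 2943 / 52
= 56.6 occurrences


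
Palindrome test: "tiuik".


Word: "tiuik"
Reversed: "kiuit"
Forward == Backward? tiuik != kiuit
Palindrome = No


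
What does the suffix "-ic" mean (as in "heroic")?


Suffix: -ic
Example: heroic = hero + -ic
Meaning = relating to


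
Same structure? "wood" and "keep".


Pattern of "wood": [0, 1, 1, 2]
Pattern of "keep": [0, 1, 1, 2]
Patterns match
Same pattern = Yes


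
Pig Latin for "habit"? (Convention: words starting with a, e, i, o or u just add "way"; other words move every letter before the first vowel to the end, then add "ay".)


Word: "habit"
Starts with consonant(s) → move to end, add 'ay'
Consonant cluster: "h"
Pig Latin = "abithay"


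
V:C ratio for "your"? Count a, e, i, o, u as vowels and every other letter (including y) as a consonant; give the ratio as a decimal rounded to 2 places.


Word: "your"
Vowels (a,e,i,o,u): 2
Consonants: 2
Ratio = 2/2
= 1.00


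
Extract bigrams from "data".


Word: "data" (length 4)
Number of bigrams = 4 - 2 + 1 = 3
  Position 0: "da"
  Position 1: "at"
  Position 2: "ta"
Bigrams = "da", "at", "ta"


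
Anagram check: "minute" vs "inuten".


Word 1: "minute" → sorted: eimntu
Word 2: "inuten" → sorted: einntu
Same letters? eimntu != einntu
Anagram = No


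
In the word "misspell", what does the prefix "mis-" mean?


Prefix: mis-
As in: misspell -> mis- + spell
Meaning = wrongly


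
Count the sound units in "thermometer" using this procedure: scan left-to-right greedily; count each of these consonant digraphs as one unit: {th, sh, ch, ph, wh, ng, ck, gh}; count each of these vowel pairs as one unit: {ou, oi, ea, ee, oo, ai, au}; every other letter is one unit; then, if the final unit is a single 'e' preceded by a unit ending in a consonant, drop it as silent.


Word: "thermometer" (11 letters)
Left-to-right scan:
  1. 'th' (digraph)
  2. 'e' (letter)
  3. 'r' (letter)
  4. 'm' (letter)
  5. 'o' (letter)
  6. 'm' (letter)
  7. 'e' (letter)
  8. 't' (letter)
  9. 'e' (letter)
  10. 'r' (letter)
Units from scan: 10
Sound units = 10 units


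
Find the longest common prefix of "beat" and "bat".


Word 1: "beat"
Word 2: "bat"
Comparing from start:
  Pos 0: 'b' == 'b'
  Pos 1: 'e' != 'a' (stop)
LCP = "b" (length 1)


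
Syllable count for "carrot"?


Word: "carrot"
Syllable breakdown: car-rot
Counting: 2 parts
= 2 syllables


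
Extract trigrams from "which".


Word: "which" (length 5)
Number of trigrams = 5 - 3 + 1 = 3
  Position 0: "whi"
  Position 1: "hic"
  Position 2: "ich"
Trigrams = "whi", "hic", "ich"


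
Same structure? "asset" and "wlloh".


Pattern of "asset": [0, 1, 1, 2, 3]
Pattern of "wlloh": [0, 1, 1, 2, 3]
Patterns match
Same pattern = Yes


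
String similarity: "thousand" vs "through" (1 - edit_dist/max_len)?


Word 1: "thousand" (length 8)
Word 2: "through" (length 7)
One optimal edit sequence:
  1. keep 't'
  2. keep 'h'
  3. insert 'r'  (+1)
  4. keep 'o'
  5. keep 'u'
  6. delete 's'  (+1)
  7. delete 'a'  (+1)
  8. substitute 'n' -> 'g'  (+1)
  9. substitute 'd' -> 'h'  (+1)
Edit distance = 5
Max length = max(8, 7) = 8
Similarity = 1 - 5/8
= 0.3750


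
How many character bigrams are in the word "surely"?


Word: "surely" (length 6)
Number of 2-grams = length - 2 + 1 = 6 - 2 + 1
= 5


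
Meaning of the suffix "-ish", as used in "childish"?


Suffix: -ish
Example: childish = child + -ish
Meaning = somewhat / having the qualities of


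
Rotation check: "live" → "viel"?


Word: "live", Candidate: "viel"
Method: check if candidate is substring of word+word
"livelive" contains "viel"? No
Is rotation = No


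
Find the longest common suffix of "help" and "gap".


Word 1: "help"
Word 2: "gap"
Comparing from end:
  Pos -1: 'p' == 'p'
  Pos -2: 'l' != 'a' (stop)
LCS = "p" (length 1)


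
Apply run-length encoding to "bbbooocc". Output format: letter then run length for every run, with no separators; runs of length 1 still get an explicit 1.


String: "bbbooocc"
Scanning for consecutive runs:
  'b' x 3
  'o' x 3
  'c' x 2
RLE = "b3o3c2"


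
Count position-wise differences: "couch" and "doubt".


Comparing character by character (same length = 5):
  Pos 0: 'c' vs 'd' !=
  Pos 1: 'o' vs 'o' =
  Pos 2: 'u' vs 'u' =
  Pos 3: 'c' vs 'b' !=
  Pos 4: 'h' vs 't' !=
Hamming distance = 3


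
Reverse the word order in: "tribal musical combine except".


Original: "tribal musical combine except"
Words (1..n): tribal | musical | combine | except
Reversed (n..1): except | combine | musical | tribal
Result = "except combine musical tribal"


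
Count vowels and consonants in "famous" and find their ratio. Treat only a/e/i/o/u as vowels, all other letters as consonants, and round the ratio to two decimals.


Word: "famous"
Vowels (a,e,i,o,u): 3
Consonants: 3
Ratio = 3/3
= 1.00


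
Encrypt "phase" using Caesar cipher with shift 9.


Word: "phase"
Shift: 9
Each letter → (letter + shift) mod 26:
  'p' (15) + 9 = 24 → 'y'
  'h' (7) + 9 = 16 → 'q'
  'a' (0) + 9 = 9 → 'j'
  's' (18) + 9 = 1 → 'b'
  'e' (4) + 9 = 13 → 'n'
Result = "yqjbn"


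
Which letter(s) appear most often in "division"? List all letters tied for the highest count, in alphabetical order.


Word: "division"
Letter counts:
  'd': 1
  'i': 3
  'n': 1
  'o': 1
  's': 1
  'v': 1
Maximum count = 3
Most frequent = 'i' (3 times each)


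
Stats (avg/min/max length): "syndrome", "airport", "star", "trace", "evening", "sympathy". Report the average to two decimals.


Lengths: "syndrome"=8, "airport"=7, "star"=4, "trace"=5, "evening"=7, "sympathy"=8
Sum = 39, Count = 6
Average = 39/6 = 6.50
= avg=6.50, min=4, max=8


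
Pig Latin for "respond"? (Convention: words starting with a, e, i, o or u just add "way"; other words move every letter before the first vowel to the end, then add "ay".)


Word: "respond"
Starts with consonant(s) → move to end, add 'ay'
Consonant cluster: "r"
Pig Latin = "espondray"


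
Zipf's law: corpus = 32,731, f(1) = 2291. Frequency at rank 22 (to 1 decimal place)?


Zipf's law: f(r) = f(1) / r
f(1) = 2291
f(22) = 2291 / 22
= 104.1 occurrences


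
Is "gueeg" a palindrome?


Word: "gueeg"
Reversed: "geeug"
Forward == Backward? gueeg != geeug
Palindrome = No


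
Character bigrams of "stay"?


Word: "stay" (length 4)
Number of bigrams = 4 - 2 + 1 = 3
  Position 0: "st"
  Position 1: "ta"
  Position 2: "ay"
Bigrams = "st", "ta", "ay"


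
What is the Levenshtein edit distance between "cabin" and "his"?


Word 1: "cabin" (length 5)
Word 2: "his" (length 3)
One optimal edit sequence (insert/delete/substitute each cost 1):
  1. delete 'c'  (+1)
  2. delete 'a'  (+1)
  3. substitute 'b' -> 'h'  (+1)
  4. keep 'i'
  5. substitute 'n' -> 's'  (+1)
Total edit operations: 4
Edit distance = 4


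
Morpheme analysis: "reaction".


Word: "reaction"
Morphemes: re- | act | -ion
Each morpheme carries meaning
= 3 morphemes


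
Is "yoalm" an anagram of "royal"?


Word 1: "royal" → sorted: alory
Word 2: "yoalm" → sorted: almoy
Same letters? alory != almoy
Anagram = No


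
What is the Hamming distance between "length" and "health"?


Comparing character by character (same length = 6):
  Pos 0: 'l' vs 'h' !=
  Pos 1: 'e' vs 'e' =
  Pos 2: 'n' vs 'a' !=
  Pos 3: 'g' vs 'l' !=
  Pos 4: 't' vs 't' =
  Pos 5: 'h' vs 'h' =
Hamming distance = 3


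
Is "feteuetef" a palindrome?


Word: "feteuetef"
Reversed: "feteuetef"
Forward == Backward? feteuetef == feteuetef
Palindrome = Yes


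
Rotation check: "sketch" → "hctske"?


Word: "sketch", Candidate: "hctske"
Method: check if candidate is substring of word+word
"sketchsketch" contains "hctske"? No
Is rotation = No


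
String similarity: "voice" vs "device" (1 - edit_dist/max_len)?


Word 1: "voice" (length 5)
Word 2: "device" (length 6)
One optimal edit sequence:
  1. insert 'd'  (+1)
  2. substitute 'v' -> 'e'  (+1)
  3. substitute 'o' -> 'v'  (+1)
  4. keep 'i'
  5. keep 'c'
  6. keep 'e'
Edit distance = 3
Max length = max(5, 6) = 6
Similarity = 1 - 3/6
= 0.5000


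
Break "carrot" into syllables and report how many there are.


Word: "carrot"
Syllable breakdown: car-rot
Counting: 2 parts
= 2 syllables


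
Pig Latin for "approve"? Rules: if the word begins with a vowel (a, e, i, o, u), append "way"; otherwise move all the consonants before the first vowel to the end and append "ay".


Word: "approve"
Starts with vowel → add 'way'
Pig Latin = "approveway"


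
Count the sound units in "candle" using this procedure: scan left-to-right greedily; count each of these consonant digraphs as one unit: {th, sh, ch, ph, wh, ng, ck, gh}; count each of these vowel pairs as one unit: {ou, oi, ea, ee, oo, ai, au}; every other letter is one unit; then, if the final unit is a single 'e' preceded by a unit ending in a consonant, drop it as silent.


Word: "candle" (6 letters)
Left-to-right scan:
  1. 'c' (letter)
  2. 'a' (letter)
  3. 'n' (letter)
  4. 'd' (letter)
  5. 'l' (letter)
  6. 'e' (letter)
Units from scan: 6
Final unit is 'e' after a consonant -> drop as silent (-1)
Sound units = 5 units


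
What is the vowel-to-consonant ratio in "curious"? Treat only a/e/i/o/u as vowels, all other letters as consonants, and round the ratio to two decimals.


Word: "curious"
Vowels (a,e,i,o,u): 4
Consonants: 3
Ratio = 4/3
= 1.33


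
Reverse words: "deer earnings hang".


Original: "deer earnings hang"
Words (1..n): deer | earnings | hang
Reversed (n..1): hang | earnings | deer
Result = "hang earnings deer"


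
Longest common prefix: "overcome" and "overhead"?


Word 1: "overcome"
Word 2: "overhead"
Comparing from start:
  Pos 0: 'o' == 'o'
  Pos 1: 'v' == 'v'
  Pos 2: 'e' == 'e'
  Pos 3: 'r' == 'r'
  Pos 4: 'c' != 'h' (stop)
LCP = "over" (length 4)
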